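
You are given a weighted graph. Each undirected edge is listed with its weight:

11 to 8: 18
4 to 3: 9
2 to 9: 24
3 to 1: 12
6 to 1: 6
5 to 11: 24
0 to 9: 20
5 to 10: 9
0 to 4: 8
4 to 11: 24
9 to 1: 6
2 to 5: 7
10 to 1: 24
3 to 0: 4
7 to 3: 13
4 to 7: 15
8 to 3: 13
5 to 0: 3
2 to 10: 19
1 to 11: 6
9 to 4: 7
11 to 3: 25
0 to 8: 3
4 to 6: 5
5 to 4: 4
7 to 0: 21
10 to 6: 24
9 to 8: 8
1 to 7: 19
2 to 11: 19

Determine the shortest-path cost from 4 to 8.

Compare a few routes:
4–0–8: 8+3 = 11
4–5–0–8: 4+3+3 = 10
Cheapest is 4–5–0–8 at 10.

10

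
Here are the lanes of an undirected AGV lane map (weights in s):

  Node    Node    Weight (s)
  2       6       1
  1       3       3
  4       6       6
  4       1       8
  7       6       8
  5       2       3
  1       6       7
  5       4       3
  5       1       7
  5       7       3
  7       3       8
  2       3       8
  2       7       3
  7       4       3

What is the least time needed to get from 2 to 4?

6 s

Running Dijkstra from 2:
2: 0
6: 1  (via 2)
5: 3  (via 2)
7: 3  (via 2)
4: 6  (via 5)
Shortest route: 2 → 5 → 4 = 6 s.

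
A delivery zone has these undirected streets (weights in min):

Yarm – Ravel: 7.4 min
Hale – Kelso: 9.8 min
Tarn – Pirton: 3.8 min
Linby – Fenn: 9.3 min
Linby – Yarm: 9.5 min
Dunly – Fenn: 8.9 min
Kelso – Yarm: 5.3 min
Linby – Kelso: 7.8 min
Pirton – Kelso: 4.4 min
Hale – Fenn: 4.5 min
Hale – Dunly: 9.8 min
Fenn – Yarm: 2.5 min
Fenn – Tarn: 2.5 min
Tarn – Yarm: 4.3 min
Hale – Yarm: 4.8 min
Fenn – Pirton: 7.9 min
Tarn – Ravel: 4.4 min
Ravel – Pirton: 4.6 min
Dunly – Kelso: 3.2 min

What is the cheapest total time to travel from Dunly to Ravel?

Enumerating some paths:
Dunly–Kelso–Pirton–Ravel: 3.2+4.4+4.6 = 12.2
Dunly–Kelso–Pirton–Tarn–Ravel: 3.2+4.4+3.8+4.4 = 15.8
Cheapest is Dunly–Kelso–Pirton–Ravel at 12.2 min.

12.2 min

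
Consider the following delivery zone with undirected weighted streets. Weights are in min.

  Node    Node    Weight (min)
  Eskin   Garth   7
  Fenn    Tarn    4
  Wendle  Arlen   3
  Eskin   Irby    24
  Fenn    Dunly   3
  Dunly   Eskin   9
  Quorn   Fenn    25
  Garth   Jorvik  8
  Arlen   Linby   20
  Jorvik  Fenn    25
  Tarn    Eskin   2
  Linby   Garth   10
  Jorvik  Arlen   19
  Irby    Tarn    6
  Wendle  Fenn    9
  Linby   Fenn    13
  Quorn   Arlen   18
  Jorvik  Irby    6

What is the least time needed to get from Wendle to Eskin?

15 min

Enumerating some paths:
Wendle - Arlen - Jorvik - Garth - Eskin: 3+19+8+7 = 37
Wendle - Arlen - Jorvik - Irby - Tarn - Eskin: 3+19+6+6+2 = 36
Wendle - Fenn - Dunly - Eskin: 9+3+9 = 21
Wendle - Fenn - Tarn - Eskin: 9+4+2 = 15
The minimum is 15 min via Wendle - Fenn - Tarn - Eskin.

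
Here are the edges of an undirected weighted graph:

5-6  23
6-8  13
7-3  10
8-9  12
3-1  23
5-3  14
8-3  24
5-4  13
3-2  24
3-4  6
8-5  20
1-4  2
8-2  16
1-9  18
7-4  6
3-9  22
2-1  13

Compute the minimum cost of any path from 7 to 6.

Enumerating some paths:
7 - 3 - 8 - 6: 10+24+13 = 47
7 - 3 - 5 - 6: 10+14+23 = 47
7 - 4 - 5 - 6: 6+13+23 = 42
Cheapest is 7 - 4 - 5 - 6 at 42.

42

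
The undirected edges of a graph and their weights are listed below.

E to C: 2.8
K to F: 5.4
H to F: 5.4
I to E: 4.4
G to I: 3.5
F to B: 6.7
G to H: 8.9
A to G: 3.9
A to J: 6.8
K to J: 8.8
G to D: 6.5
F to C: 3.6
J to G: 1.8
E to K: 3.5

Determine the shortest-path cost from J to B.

Candidate routes:
J–G–H–F–B: 1.8+8.9+5.4+6.7 = 22.8
J–K–F–B: 8.8+5.4+6.7 = 20.9
J–G–I–E–C–F–B: 1.8+3.5+4.4+2.8+3.6+6.7 = 22.8
Cheapest is J–K–F–B at 20.9.

20.9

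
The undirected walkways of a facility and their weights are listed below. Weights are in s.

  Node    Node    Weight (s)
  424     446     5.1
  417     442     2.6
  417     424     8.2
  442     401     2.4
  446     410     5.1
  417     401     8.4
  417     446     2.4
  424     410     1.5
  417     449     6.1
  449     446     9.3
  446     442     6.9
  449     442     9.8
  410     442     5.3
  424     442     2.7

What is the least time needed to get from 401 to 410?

Running Dijkstra from 401:
401: 0
442: 2.4  (via 401)
417: 5  (via 442)
424: 5.1  (via 442)
410: 6.6  (via 424)
Shortest route: 401 → 442 → 424 → 410 = 6.6 s.

6.6 s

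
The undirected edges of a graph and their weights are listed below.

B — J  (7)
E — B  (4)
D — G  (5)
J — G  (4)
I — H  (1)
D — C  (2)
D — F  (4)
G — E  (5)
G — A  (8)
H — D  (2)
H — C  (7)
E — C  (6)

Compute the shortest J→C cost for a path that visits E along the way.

15

Shortest J→E: J–G–E = 9
Shortest E→C: E–C = 6
Total via E: 9 + 6 = 15.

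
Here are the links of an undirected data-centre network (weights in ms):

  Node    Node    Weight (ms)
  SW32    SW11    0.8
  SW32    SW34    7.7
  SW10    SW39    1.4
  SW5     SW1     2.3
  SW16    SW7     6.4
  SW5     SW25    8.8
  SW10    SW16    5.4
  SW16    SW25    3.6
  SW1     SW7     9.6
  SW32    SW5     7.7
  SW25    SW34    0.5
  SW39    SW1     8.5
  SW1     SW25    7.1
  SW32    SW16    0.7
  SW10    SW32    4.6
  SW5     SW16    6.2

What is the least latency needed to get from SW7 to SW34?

Running Dijkstra from SW7:
SW7: 0
SW16: 6.4  (via SW7)
SW32: 7.1  (via SW16)
SW11: 7.9  (via SW32)
SW1: 9.6  (via SW7)
SW25: 10  (via SW16)
SW34: 10.5  (via SW25)
Shortest route: SW7–SW16–SW25–SW34 = 10.5 ms.

10.5 ms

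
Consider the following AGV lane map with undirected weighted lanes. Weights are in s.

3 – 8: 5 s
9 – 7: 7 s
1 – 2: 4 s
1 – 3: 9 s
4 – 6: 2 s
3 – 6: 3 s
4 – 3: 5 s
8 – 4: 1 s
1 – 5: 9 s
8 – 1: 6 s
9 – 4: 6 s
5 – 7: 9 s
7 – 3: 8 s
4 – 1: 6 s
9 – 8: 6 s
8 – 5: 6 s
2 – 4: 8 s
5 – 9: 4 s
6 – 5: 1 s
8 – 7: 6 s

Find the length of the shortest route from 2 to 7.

15 s

Settle nodes by increasing distance from 2:
2: 0
1: 4  (via 2)
4: 8  (via 2)
8: 9  (via 4)
6: 10  (via 4)
5: 11  (via 6)
3: 13  (via 1)
9: 14  (via 4)
7: 15  (via 8)
Shortest route: 2 → 4 → 8 → 7 = 15 s.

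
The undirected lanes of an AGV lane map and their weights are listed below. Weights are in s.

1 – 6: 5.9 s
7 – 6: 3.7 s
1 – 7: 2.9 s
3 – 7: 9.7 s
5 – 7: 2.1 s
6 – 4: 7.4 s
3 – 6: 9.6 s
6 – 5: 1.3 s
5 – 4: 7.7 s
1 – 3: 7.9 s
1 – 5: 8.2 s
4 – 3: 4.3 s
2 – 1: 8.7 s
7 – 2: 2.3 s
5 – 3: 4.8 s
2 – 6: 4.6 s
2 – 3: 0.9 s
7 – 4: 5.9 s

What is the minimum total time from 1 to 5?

Shortest distances from 1:
1: 0
7: 2.9  (via 1)
5: 5  (via 7)
Shortest route: 1 → 7 → 5 = 5 s.

5 s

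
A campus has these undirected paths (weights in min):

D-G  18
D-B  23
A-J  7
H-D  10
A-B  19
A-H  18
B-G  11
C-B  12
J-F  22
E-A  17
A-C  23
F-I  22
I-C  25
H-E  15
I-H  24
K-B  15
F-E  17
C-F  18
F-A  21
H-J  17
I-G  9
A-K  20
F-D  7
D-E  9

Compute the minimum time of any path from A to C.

23 min

Compare a few routes:
A–C: 23 = 23
A–F–C: 21+18 = 39
A–B–C: 19+12 = 31
The minimum is 23 min via A–C.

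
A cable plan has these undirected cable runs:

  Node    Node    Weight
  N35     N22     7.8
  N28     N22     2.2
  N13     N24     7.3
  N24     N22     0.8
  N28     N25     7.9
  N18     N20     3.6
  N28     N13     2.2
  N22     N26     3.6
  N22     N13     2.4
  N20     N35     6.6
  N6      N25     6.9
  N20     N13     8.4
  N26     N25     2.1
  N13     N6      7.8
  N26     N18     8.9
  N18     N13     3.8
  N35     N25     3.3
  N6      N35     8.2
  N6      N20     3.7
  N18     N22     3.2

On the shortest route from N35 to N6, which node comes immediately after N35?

Enumerating some paths:
N35 - N20 - N6: 6.6+3.7 = 10.3
N35 - N6: 8.2 = 8.2
N35 - N25 - N6: 3.3+6.9 = 10.2
N35 - N22 - N13 - N6: 7.8+2.4+7.8 = 18
Cheapest is N35 - N6 at 8.2.
So from N35 the first move is to N6.

N6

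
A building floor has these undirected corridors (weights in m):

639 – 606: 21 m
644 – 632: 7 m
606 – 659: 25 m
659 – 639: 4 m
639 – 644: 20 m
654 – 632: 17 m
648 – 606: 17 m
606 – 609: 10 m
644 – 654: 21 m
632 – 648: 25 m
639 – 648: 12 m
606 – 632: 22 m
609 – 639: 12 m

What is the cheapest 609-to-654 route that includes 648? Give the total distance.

66 m

Shortest 609→648: 609 → 639 → 648 = 24
Shortest 648→654: 648 → 632 → 654 = 42
Total via 648: 24 + 42 = 66 m.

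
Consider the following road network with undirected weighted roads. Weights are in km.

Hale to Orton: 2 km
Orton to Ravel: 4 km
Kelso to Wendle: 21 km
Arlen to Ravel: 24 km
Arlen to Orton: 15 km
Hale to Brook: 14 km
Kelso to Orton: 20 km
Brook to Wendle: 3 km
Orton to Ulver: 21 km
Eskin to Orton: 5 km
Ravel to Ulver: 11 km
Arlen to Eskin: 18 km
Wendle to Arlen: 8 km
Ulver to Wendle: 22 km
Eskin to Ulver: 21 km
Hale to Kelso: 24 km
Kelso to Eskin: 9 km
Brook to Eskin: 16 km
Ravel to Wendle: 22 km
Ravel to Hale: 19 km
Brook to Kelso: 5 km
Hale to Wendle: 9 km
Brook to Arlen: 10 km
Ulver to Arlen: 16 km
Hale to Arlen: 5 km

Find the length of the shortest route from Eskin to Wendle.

Enumerating some paths:
Eskin–Orton–Hale–Wendle: 5+2+9 = 16
Eskin–Kelso–Brook–Wendle: 9+5+3 = 17
Eskin–Brook–Wendle: 16+3 = 19
Cheapest is Eskin–Orton–Hale–Wendle at 16 km.

16 km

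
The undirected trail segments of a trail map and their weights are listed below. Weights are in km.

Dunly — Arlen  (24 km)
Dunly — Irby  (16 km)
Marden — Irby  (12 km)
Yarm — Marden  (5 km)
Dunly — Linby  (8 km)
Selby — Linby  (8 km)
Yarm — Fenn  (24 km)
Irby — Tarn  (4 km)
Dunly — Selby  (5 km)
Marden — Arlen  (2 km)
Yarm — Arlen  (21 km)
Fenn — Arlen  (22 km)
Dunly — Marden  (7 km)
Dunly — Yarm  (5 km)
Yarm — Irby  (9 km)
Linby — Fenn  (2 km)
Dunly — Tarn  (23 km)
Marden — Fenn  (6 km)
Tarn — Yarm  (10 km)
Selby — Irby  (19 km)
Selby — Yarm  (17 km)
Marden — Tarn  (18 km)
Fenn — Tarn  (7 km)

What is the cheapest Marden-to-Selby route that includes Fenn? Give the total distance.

16 km

Shortest Marden→Fenn: Marden–Fenn = 6
Best Fenn to Selby: Fenn–Linby–Selby costing 10
Total via Fenn: 6 + 10 = 16 km.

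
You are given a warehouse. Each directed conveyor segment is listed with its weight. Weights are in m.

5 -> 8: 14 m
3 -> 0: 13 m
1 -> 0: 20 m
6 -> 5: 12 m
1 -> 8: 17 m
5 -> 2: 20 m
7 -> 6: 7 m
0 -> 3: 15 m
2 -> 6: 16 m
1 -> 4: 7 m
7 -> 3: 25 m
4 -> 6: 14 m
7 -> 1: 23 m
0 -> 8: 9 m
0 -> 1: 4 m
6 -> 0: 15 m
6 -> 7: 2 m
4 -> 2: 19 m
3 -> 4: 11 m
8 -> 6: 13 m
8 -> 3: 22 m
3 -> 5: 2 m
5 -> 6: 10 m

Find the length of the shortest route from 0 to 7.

Running Dijkstra from 0:
0: 0
1: 4  (via 0)
8: 9  (via 0)
4: 11  (via 1)
3: 15  (via 0)
5: 17  (via 3)
6: 22  (via 8)
7: 24  (via 6)
Shortest route: 0–8–6–7 = 24 m.

24 m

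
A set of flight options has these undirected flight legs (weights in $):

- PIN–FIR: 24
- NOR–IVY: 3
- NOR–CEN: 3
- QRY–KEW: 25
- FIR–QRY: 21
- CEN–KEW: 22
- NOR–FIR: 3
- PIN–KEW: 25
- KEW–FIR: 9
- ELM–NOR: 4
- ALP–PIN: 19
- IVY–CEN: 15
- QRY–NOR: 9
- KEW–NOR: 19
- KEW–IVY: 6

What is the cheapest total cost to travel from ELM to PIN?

Enumerating some paths:
ELM - NOR - IVY - KEW - PIN: 4+3+6+25 = 38
ELM - NOR - FIR - PIN: 4+3+24 = 31
Cheapest is ELM - NOR - FIR - PIN at $31.

$31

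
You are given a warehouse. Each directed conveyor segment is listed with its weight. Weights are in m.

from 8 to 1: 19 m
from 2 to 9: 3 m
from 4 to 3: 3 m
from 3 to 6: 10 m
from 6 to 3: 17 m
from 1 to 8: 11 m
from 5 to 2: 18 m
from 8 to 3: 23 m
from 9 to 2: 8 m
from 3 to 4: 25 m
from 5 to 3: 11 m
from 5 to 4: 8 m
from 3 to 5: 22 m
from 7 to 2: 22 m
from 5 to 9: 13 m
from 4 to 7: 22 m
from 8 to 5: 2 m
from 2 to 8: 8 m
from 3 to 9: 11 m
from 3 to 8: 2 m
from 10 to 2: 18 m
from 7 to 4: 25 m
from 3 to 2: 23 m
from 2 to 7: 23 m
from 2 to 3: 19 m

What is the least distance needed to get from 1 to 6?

34 m

Candidate routes:
1–8–5–3–6: 11+2+11+10 = 34
1–8–5–2–3–6: 11+2+18+19+10 = 60
1–8–3–6: 11+23+10 = 44
Cheapest is 1–8–5–3–6 at 34 m.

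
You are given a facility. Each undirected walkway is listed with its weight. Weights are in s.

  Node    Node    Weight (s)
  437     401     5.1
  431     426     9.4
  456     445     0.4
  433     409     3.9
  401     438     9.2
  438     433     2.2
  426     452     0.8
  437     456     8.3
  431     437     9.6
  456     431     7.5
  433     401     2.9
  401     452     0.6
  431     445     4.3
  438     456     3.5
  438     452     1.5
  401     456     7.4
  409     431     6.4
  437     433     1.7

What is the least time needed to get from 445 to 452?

5.4 s

Running Dijkstra from 445:
445: 0
456: 0.4  (via 445)
438: 3.9  (via 456)
431: 4.3  (via 445)
452: 5.4  (via 438)
Shortest route: 445 → 456 → 438 → 452 = 5.4 s.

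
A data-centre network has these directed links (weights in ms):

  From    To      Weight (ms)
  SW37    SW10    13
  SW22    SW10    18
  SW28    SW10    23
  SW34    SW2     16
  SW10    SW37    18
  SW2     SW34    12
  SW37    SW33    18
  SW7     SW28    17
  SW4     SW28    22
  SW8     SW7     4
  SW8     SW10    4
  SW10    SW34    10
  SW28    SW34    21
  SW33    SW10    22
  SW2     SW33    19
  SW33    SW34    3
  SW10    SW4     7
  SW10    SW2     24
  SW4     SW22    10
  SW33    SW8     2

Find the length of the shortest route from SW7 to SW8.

Enumerating some paths:
SW7 → SW28 → SW10 → SW34 → SW2 → SW33 → SW8: 17+23+10+16+19+2 = 87
SW7 → SW28 → SW34 → SW2 → SW33 → SW8: 17+21+16+19+2 = 75
SW7 → SW28 → SW10 → SW2 → SW33 → SW8: 17+23+24+19+2 = 85
SW7 → SW28 → SW10 → SW37 → SW33 → SW8: 17+23+18+18+2 = 78
The minimum is 75 ms via SW7 → SW28 → SW34 → SW2 → SW33 → SW8.

75 ms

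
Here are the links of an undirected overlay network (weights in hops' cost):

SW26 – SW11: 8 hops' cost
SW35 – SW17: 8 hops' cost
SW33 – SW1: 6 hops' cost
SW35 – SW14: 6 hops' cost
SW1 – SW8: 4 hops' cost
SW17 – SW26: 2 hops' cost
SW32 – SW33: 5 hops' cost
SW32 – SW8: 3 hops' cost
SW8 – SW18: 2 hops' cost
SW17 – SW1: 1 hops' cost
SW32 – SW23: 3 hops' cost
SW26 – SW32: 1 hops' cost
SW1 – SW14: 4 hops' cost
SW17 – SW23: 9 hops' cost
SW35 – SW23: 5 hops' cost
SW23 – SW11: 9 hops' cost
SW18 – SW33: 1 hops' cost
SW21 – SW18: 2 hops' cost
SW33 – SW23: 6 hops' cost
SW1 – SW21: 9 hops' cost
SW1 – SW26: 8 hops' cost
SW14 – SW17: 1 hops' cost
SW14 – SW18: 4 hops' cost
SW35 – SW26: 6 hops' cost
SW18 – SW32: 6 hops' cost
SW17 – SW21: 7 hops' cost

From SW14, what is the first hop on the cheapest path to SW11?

Candidate routes:
SW14 → SW17 → SW26 → SW11: 1+2+8 = 11
SW14 → SW1 → SW17 → SW26 → SW11: 4+1+2+8 = 15
The minimum is 11 hops' cost via SW14 → SW17 → SW26 → SW11.
So from SW14 the first move is to SW17.

SW17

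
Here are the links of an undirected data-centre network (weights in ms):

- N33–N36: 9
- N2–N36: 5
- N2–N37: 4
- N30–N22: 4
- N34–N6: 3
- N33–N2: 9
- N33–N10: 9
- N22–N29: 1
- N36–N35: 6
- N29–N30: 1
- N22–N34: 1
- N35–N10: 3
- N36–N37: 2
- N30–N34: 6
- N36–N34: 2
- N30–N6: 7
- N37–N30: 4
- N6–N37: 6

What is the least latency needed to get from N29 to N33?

Compare a few routes:
N29 → N30 → N37 → N36 → N33: 1+4+2+9 = 16
N29 → N22 → N34 → N36 → N2 → N33: 1+1+2+5+9 = 18
N29 → N30 → N22 → N34 → N36 → N33: 1+4+1+2+9 = 17
N29 → N22 → N34 → N36 → N33: 1+1+2+9 = 13
Cheapest is N29 → N22 → N34 → N36 → N33 at 13 ms.

13 ms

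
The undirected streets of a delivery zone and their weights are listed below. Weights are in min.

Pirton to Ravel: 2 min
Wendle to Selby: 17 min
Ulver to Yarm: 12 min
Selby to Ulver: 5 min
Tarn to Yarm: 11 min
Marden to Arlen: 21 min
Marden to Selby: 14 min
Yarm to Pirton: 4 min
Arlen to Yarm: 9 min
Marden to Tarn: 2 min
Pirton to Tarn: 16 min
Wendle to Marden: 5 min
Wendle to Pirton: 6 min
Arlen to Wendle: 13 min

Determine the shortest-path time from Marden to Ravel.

13 min

Shortest distances from Marden:
Marden: 0
Tarn: 2  (via Marden)
Wendle: 5  (via Marden)
Pirton: 11  (via Wendle)
Yarm: 13  (via Tarn)
Ravel: 13  (via Pirton)
Shortest route: Marden → Wendle → Pirton → Ravel = 13 min.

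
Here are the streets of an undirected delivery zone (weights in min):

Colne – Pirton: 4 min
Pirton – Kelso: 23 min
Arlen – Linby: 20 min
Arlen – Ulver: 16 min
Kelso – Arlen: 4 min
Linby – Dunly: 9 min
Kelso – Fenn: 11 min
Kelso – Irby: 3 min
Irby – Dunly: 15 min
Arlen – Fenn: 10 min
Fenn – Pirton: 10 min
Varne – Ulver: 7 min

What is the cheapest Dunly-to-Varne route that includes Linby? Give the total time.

Shortest Dunly→Linby: Dunly–Linby = 9
Best Linby to Varne: Linby–Arlen–Ulver–Varne costing 43
Total via Linby: 9 + 43 = 52 min.

52 min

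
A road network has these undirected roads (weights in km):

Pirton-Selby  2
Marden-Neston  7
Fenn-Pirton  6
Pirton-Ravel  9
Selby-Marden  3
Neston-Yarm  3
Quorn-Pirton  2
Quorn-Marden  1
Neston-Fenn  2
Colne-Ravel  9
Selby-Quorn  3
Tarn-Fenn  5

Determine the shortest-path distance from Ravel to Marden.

12 km

Running Dijkstra from Ravel:
Ravel: 0
Colne: 9  (via Ravel)
Pirton: 9  (via Ravel)
Selby: 11  (via Pirton)
Quorn: 11  (via Pirton)
Marden: 12  (via Quorn)
Shortest route: Ravel → Pirton → Quorn → Marden = 12 km.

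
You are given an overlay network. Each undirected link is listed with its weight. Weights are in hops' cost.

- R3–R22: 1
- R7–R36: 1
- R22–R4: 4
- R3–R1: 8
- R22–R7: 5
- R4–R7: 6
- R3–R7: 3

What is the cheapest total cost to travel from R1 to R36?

12 hops' cost

Running Dijkstra from R1:
R1: 0
R3: 8  (via R1)
R22: 9  (via R3)
R7: 11  (via R3)
R36: 12  (via R7)
Shortest route: R1 → R3 → R7 → R36 = 12 hops' cost.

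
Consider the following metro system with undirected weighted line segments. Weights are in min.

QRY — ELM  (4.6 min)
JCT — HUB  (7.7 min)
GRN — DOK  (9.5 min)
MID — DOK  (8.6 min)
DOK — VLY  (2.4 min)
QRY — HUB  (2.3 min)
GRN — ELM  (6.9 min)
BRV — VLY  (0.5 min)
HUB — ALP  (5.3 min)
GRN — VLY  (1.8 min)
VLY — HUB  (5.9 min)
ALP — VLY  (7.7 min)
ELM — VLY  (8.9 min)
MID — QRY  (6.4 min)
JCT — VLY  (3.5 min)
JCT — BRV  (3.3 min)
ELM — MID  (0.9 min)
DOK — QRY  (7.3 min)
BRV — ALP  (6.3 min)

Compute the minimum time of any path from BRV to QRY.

Enumerating some paths:
BRV - JCT - HUB - QRY: 3.3+7.7+2.3 = 13.3
BRV - VLY - HUB - QRY: 0.5+5.9+2.3 = 8.7
BRV - VLY - DOK - QRY: 0.5+2.4+7.3 = 10.2
The minimum is 8.7 min via BRV - VLY - HUB - QRY.

8.7 min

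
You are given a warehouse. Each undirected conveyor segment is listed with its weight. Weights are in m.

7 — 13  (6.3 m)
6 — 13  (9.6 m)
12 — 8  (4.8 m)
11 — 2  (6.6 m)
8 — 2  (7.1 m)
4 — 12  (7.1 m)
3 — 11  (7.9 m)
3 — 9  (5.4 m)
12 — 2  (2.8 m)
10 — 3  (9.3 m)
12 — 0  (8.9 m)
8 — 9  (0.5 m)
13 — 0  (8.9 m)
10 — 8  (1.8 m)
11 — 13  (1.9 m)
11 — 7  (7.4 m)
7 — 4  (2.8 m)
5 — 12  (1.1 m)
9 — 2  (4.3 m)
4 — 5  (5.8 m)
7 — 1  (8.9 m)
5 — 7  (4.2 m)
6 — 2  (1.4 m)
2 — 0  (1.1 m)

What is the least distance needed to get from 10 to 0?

7.7 m

Shortest distances from 10:
10: 0
8: 1.8  (via 10)
9: 2.3  (via 8)
2: 6.6  (via 9)
12: 6.6  (via 8)
0: 7.7  (via 2)
Shortest route: 10 → 8 → 9 → 2 → 0 = 7.7 m.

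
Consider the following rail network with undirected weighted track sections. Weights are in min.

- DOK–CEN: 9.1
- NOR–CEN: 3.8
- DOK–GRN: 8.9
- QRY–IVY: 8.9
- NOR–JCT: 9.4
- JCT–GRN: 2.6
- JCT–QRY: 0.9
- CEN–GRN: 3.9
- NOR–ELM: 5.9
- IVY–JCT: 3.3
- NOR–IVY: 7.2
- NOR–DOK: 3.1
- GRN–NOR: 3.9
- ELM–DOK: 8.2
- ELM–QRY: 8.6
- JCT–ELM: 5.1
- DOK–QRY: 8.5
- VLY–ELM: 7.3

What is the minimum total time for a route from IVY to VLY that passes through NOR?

20.4 min

Best IVY to NOR: IVY → NOR costing 7.2
Shortest NOR→VLY: NOR → ELM → VLY = 13.2
Total via NOR: 7.2 + 13.2 = 20.4 min.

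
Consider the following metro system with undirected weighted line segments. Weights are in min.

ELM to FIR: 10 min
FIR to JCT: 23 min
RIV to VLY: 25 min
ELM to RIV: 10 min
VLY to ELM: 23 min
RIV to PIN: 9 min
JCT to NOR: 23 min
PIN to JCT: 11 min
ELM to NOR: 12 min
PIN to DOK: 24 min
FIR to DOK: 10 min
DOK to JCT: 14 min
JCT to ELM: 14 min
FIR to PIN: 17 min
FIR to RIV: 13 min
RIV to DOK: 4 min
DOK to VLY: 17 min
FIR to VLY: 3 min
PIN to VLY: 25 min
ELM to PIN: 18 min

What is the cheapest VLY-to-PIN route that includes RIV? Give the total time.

25 min

Shortest VLY→RIV: VLY → FIR → RIV = 16
Best RIV to PIN: RIV → PIN costing 9
Total via RIV: 16 + 9 = 25 min.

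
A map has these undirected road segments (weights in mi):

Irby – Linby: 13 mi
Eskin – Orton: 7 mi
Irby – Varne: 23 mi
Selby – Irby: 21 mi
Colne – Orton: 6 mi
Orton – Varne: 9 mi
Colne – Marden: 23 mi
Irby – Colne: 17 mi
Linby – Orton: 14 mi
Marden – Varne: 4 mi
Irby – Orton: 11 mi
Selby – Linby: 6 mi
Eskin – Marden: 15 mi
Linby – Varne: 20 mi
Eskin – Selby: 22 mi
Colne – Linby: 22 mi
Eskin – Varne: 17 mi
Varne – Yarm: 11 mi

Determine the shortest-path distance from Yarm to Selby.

Shortest distances from Yarm:
Yarm: 0
Varne: 11  (via Yarm)
Marden: 15  (via Varne)
Orton: 20  (via Varne)
Colne: 26  (via Orton)
Eskin: 27  (via Orton)
Irby: 31  (via Orton)
Linby: 31  (via Varne)
Selby: 37  (via Linby)
Shortest route: Yarm–Varne–Linby–Selby = 37 mi.

37 mi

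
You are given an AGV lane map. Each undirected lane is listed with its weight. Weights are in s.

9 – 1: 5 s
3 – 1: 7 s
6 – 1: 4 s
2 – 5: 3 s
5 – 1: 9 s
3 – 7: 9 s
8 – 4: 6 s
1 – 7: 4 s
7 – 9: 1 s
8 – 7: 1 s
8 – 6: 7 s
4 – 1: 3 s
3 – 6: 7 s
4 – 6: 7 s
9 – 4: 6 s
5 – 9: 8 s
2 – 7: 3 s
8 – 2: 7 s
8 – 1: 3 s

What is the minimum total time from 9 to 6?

Compare a few routes:
9–7–8–6: 1+1+7 = 9
9–4–1–6: 6+3+4 = 13
Cheapest is 9–7–8–6 at 9 s.

9 s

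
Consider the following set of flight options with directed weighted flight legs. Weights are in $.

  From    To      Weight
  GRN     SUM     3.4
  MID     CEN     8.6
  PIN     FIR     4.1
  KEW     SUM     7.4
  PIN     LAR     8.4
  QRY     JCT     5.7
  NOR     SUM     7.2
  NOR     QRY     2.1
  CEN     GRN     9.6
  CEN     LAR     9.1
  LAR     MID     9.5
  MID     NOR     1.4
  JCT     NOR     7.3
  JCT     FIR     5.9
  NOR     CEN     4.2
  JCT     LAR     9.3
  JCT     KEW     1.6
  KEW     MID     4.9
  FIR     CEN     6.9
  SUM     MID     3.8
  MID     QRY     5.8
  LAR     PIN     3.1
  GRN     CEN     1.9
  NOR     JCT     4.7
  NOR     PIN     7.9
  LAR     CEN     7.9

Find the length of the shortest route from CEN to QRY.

$20.3

Shortest distances from CEN:
CEN: 0
LAR: 9.1  (via CEN)
GRN: 9.6  (via CEN)
PIN: 12.2  (via LAR)
SUM: 13  (via GRN)
FIR: 16.3  (via PIN)
MID: 16.8  (via SUM)
NOR: 18.2  (via MID)
QRY: 20.3  (via NOR)
Shortest route: CEN–GRN–SUM–MID–NOR–QRY = $20.3.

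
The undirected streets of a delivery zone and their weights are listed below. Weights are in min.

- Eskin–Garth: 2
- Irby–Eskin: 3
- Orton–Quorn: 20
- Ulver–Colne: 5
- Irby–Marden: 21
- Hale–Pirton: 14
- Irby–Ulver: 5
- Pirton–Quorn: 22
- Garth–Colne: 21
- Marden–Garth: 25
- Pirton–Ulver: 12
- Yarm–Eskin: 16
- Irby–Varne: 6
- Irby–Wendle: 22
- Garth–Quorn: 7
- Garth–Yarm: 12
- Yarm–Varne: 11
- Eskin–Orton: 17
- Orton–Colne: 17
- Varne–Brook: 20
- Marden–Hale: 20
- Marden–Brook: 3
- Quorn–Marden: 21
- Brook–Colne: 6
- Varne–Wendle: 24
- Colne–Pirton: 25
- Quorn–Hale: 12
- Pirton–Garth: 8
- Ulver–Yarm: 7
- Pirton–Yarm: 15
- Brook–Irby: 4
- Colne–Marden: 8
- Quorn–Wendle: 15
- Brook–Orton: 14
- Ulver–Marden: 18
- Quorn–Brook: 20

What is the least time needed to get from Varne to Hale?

Running Dijkstra from Varne:
Varne: 0
Irby: 6  (via Varne)
Eskin: 9  (via Irby)
Brook: 10  (via Irby)
Garth: 11  (via Eskin)
Ulver: 11  (via Irby)
Yarm: 11  (via Varne)
Marden: 13  (via Brook)
Colne: 16  (via Brook)
Quorn: 18  (via Garth)
Pirton: 19  (via Garth)
Orton: 24  (via Brook)
Wendle: 24  (via Varne)
Hale: 30  (via Quorn)
Shortest route: Varne–Irby–Eskin–Garth–Quorn–Hale = 30 min.

30 min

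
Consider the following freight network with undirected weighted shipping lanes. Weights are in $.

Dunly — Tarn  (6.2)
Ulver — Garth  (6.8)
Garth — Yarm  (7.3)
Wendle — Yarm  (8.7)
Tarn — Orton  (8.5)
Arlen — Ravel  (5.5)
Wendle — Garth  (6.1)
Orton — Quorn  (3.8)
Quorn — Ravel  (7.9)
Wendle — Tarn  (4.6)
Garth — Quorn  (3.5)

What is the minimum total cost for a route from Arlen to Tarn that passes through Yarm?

$37.5

Shortest Arlen→Yarm: Arlen → Ravel → Quorn → Garth → Yarm = 24.2
Best Yarm to Tarn: Yarm → Wendle → Tarn costing 13.3
Total via Yarm: 24.2 + 13.3 = $37.5.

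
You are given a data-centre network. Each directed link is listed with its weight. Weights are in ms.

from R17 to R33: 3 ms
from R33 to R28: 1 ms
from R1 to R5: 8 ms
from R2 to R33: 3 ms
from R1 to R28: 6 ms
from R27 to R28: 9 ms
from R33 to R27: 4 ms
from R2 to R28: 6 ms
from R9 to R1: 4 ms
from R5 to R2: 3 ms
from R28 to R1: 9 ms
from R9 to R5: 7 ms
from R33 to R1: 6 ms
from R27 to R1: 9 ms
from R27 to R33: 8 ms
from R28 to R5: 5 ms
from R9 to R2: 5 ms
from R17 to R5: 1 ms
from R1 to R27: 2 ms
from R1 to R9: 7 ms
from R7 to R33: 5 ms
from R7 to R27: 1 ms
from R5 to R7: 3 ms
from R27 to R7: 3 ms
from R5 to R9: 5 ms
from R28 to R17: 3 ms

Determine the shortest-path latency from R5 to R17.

10 ms

Enumerating some paths:
R5–R2–R33–R28–R17: 3+3+1+3 = 10
R5–R7–R33–R28–R17: 3+5+1+3 = 12
The minimum is 10 ms via R5–R2–R33–R28–R17.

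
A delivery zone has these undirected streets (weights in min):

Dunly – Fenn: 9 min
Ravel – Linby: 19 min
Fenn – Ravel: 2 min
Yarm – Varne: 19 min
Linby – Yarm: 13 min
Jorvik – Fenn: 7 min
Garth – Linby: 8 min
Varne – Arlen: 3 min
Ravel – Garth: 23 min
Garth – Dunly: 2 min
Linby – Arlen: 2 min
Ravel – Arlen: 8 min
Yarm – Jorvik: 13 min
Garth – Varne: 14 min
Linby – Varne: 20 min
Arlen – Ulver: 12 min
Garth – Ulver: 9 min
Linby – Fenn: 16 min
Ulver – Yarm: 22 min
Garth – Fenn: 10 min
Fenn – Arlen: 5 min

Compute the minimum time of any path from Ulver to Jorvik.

Settle nodes by increasing distance from Ulver:
Ulver: 0
Garth: 9  (via Ulver)
Dunly: 11  (via Garth)
Arlen: 12  (via Ulver)
Linby: 14  (via Arlen)
Varne: 15  (via Arlen)
Fenn: 17  (via Arlen)
Ravel: 19  (via Fenn)
Yarm: 22  (via Ulver)
Jorvik: 24  (via Fenn)
Shortest route: Ulver → Arlen → Fenn → Jorvik = 24 min.

24 min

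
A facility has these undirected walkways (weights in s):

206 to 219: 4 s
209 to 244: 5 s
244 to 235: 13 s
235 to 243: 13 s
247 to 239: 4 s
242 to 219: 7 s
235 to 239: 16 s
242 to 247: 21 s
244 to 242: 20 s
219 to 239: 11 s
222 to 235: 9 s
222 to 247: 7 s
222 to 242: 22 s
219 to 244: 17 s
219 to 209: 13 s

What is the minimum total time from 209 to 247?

28 s

Running Dijkstra from 209:
209: 0
244: 5  (via 209)
219: 13  (via 209)
206: 17  (via 219)
235: 18  (via 244)
242: 20  (via 219)
239: 24  (via 219)
222: 27  (via 235)
247: 28  (via 239)
Shortest route: 209 → 219 → 239 → 247 = 28 s.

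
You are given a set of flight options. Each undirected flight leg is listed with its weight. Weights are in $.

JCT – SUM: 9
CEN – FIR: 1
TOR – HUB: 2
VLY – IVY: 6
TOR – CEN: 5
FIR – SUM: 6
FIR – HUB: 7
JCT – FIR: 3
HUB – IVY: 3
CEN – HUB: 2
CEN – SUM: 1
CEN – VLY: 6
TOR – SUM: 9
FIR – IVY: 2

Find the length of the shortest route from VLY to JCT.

$10

Candidate routes:
VLY → CEN → FIR → JCT: 6+1+3 = 10
VLY → IVY → FIR → JCT: 6+2+3 = 11
Cheapest is VLY → CEN → FIR → JCT at $10.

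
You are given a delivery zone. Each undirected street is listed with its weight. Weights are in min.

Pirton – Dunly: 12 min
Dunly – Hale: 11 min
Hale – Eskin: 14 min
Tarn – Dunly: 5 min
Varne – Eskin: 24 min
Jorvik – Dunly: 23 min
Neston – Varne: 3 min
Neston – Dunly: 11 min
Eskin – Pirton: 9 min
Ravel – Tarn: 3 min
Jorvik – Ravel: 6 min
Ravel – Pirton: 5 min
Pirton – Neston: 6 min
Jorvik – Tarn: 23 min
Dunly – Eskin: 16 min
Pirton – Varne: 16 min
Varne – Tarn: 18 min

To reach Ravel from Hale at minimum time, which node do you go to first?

Candidate routes:
Hale → Dunly → Pirton → Ravel: 11+12+5 = 28
Hale → Dunly → Tarn → Ravel: 11+5+3 = 19
Cheapest is Hale → Dunly → Tarn → Ravel at 19 min.
So from Hale the first move is to Dunly.

Dunly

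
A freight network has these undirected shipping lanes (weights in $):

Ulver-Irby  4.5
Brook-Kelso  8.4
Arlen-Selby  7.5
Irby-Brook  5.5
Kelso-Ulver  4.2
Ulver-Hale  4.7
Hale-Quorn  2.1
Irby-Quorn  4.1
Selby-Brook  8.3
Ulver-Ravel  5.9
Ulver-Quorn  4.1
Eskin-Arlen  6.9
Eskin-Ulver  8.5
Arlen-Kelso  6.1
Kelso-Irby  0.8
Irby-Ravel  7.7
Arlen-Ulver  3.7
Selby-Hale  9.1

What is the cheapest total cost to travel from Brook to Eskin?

Running Dijkstra from Brook:
Brook: 0
Irby: 5.5  (via Brook)
Kelso: 6.3  (via Irby)
Selby: 8.3  (via Brook)
Quorn: 9.6  (via Irby)
Ulver: 10  (via Irby)
Hale: 11.7  (via Quorn)
Arlen: 12.4  (via Kelso)
Ravel: 13.2  (via Irby)
Eskin: 18.5  (via Ulver)
Shortest route: Brook → Irby → Ulver → Eskin = $18.5.

$18.5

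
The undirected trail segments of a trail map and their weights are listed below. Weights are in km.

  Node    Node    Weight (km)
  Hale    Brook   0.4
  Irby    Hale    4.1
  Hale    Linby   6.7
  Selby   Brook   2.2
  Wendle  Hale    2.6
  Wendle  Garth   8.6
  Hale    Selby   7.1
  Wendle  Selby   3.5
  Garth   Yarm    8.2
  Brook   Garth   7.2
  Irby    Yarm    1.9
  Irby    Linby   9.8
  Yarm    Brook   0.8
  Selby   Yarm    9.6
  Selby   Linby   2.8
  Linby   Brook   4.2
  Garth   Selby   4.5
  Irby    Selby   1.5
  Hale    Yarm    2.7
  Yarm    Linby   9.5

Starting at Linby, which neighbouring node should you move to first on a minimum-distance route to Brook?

Compare a few routes:
Linby–Selby–Brook: 2.8+2.2 = 5
Linby–Brook: 4.2 = 4.2
Linby–Selby–Irby–Yarm–Brook: 2.8+1.5+1.9+0.8 = 7
Cheapest is Linby–Brook at 4.2 km.
So from Linby the first move is to Brook.

Brook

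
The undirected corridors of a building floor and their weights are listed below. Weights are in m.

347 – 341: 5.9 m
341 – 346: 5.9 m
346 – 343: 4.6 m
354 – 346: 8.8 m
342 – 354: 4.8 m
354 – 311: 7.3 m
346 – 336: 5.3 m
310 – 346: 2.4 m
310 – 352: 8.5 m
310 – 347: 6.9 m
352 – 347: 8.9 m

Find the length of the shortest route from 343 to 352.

Running Dijkstra from 343:
343: 0
346: 4.6  (via 343)
310: 7  (via 346)
336: 9.9  (via 346)
341: 10.5  (via 346)
354: 13.4  (via 346)
347: 13.9  (via 310)
352: 15.5  (via 310)
Shortest route: 343–346–310–352 = 15.5 m.

15.5 m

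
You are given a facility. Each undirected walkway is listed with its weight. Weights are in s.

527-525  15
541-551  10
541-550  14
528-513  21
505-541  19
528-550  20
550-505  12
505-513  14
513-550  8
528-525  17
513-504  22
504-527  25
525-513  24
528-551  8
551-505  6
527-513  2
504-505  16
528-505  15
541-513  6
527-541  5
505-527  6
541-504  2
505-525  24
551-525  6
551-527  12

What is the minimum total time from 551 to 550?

18 s

Compare a few routes:
551 - 527 - 513 - 550: 12+2+8 = 22
551 - 505 - 550: 6+12 = 18
Cheapest is 551 - 505 - 550 at 18 s.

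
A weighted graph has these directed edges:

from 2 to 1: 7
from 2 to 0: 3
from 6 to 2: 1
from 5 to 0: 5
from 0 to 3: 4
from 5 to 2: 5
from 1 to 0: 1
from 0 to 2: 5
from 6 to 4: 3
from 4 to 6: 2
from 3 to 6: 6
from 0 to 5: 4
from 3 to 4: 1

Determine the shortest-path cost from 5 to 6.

12

Enumerating some paths:
5–0–3–4–6: 5+4+1+2 = 12
5–2–0–3–4–6: 5+3+4+1+2 = 15
5–0–3–6: 5+4+6 = 15
Cheapest is 5–0–3–4–6 at 12.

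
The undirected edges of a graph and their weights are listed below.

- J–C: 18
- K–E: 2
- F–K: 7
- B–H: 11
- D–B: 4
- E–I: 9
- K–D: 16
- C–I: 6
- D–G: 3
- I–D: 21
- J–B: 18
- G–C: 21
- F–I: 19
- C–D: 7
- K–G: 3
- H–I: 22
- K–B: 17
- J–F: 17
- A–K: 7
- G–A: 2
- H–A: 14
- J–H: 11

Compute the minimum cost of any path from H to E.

Running Dijkstra from H:
H: 0
B: 11  (via H)
J: 11  (via H)
A: 14  (via H)
D: 15  (via B)
G: 16  (via A)
K: 19  (via G)
E: 21  (via K)
Shortest route: H–A–G–K–E = 21.

21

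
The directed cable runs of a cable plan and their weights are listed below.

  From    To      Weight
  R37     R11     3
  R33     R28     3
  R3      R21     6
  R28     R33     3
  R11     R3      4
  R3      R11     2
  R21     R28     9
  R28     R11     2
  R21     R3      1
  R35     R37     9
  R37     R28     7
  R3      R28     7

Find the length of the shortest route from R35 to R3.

16

Candidate routes:
R35 - R37 - R28 - R11 - R3: 9+7+2+4 = 22
R35 - R37 - R11 - R3: 9+3+4 = 16
Cheapest is R35 - R37 - R11 - R3 at 16.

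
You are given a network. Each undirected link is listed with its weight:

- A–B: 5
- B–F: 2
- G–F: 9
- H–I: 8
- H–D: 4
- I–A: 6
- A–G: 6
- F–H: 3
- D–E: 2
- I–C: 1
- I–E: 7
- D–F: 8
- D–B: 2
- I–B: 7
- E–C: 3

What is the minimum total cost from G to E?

Settle nodes by increasing distance from G:
G: 0
A: 6  (via G)
F: 9  (via G)
B: 11  (via A)
H: 12  (via F)
I: 12  (via A)
C: 13  (via I)
D: 13  (via B)
E: 15  (via D)
Shortest route: G → A → B → D → E = 15.

15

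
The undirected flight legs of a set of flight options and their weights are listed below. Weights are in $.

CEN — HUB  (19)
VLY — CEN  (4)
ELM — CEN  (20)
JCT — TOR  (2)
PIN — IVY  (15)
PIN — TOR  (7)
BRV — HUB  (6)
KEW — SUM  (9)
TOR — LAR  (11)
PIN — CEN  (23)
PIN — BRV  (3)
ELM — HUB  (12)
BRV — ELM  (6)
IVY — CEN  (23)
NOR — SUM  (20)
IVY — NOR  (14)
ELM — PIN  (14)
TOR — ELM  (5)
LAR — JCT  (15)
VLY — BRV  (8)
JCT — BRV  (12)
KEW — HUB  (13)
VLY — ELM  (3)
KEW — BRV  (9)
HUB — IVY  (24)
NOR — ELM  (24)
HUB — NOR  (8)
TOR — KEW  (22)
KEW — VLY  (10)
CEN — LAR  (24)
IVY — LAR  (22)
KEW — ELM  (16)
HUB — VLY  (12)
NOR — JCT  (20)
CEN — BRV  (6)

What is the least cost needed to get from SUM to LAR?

Candidate routes:
SUM → KEW → VLY → ELM → TOR → LAR: 9+10+3+5+11 = 38
SUM → KEW → BRV → ELM → TOR → LAR: 9+9+6+5+11 = 40
SUM → KEW → BRV → PIN → TOR → LAR: 9+9+3+7+11 = 39
SUM → KEW → ELM → TOR → LAR: 9+16+5+11 = 41
The minimum is $38 via SUM → KEW → VLY → ELM → TOR → LAR.

$38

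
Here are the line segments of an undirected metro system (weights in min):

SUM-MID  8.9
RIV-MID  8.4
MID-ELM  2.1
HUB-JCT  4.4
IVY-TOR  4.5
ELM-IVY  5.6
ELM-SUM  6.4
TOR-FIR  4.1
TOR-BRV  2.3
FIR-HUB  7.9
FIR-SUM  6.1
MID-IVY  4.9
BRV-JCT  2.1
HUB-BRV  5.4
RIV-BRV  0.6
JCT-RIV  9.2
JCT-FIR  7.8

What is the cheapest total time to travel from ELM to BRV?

11.1 min

Enumerating some paths:
ELM - SUM - FIR - TOR - BRV: 6.4+6.1+4.1+2.3 = 18.9
ELM - IVY - TOR - BRV: 5.6+4.5+2.3 = 12.4
ELM - MID - IVY - TOR - BRV: 2.1+4.9+4.5+2.3 = 13.8
ELM - MID - RIV - BRV: 2.1+8.4+0.6 = 11.1
Cheapest is ELM - MID - RIV - BRV at 11.1 min.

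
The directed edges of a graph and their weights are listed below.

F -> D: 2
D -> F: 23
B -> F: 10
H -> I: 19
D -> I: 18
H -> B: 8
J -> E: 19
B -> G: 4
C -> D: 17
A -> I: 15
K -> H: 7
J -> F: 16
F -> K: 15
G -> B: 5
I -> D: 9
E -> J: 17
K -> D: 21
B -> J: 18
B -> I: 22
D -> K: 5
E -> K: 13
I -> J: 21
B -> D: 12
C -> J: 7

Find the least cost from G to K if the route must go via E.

Shortest G→E: G–B–J–E = 42
Best E to K: E–K costing 13
Total via E: 42 + 13 = 55.

55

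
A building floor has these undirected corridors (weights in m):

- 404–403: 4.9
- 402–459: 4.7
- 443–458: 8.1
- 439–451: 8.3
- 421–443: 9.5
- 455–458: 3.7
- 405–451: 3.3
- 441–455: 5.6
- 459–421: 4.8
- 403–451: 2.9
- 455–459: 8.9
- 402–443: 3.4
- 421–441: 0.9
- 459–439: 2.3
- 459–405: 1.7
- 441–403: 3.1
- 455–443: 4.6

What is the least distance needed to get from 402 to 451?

9.7 m

Shortest distances from 402:
402: 0
443: 3.4  (via 402)
459: 4.7  (via 402)
405: 6.4  (via 459)
439: 7  (via 459)
455: 8  (via 443)
421: 9.5  (via 459)
451: 9.7  (via 405)
Shortest route: 402 → 459 → 405 → 451 = 9.7 m.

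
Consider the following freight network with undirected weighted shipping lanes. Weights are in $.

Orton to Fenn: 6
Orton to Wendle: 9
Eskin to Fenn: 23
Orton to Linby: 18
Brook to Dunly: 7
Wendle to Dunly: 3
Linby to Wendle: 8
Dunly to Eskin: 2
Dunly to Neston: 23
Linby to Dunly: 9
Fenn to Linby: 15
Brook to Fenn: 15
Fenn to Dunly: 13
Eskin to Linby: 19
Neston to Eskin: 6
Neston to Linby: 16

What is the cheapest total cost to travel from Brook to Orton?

Shortest distances from Brook:
Brook: 0
Dunly: 7  (via Brook)
Eskin: 9  (via Dunly)
Wendle: 10  (via Dunly)
Fenn: 15  (via Brook)
Neston: 15  (via Eskin)
Linby: 16  (via Dunly)
Orton: 19  (via Wendle)
Shortest route: Brook → Dunly → Wendle → Orton = $19.

$19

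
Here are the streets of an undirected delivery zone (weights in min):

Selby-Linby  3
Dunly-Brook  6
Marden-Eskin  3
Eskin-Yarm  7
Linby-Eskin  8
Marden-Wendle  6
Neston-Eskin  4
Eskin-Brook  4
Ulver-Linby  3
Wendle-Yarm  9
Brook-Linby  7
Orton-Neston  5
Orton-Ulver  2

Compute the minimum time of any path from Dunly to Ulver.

Shortest distances from Dunly:
Dunly: 0
Brook: 6  (via Dunly)
Eskin: 10  (via Brook)
Linby: 13  (via Brook)
Marden: 13  (via Eskin)
Neston: 14  (via Eskin)
Selby: 16  (via Linby)
Ulver: 16  (via Linby)
Shortest route: Dunly–Brook–Linby–Ulver = 16 min.

16 min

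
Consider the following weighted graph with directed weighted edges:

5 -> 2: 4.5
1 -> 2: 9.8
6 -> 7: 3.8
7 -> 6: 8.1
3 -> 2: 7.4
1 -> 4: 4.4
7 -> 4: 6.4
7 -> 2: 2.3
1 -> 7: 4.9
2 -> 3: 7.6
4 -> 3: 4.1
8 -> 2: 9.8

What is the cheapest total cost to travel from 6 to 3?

13.7

Settle nodes by increasing distance from 6:
6: 0
7: 3.8  (via 6)
2: 6.1  (via 7)
4: 10.2  (via 7)
3: 13.7  (via 2)
Shortest route: 6–7–2–3 = 13.7.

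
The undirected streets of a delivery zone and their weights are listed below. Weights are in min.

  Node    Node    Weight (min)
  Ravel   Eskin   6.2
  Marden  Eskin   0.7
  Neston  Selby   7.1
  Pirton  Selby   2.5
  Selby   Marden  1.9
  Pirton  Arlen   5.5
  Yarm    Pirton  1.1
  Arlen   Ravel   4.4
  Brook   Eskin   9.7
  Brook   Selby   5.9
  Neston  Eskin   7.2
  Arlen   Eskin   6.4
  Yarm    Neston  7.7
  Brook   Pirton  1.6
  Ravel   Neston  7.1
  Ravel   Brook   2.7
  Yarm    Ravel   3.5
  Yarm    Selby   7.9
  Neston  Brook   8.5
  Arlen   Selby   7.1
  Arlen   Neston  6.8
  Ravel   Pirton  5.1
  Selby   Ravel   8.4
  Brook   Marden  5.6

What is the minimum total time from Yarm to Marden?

Shortest distances from Yarm:
Yarm: 0
Pirton: 1.1  (via Yarm)
Brook: 2.7  (via Pirton)
Ravel: 3.5  (via Yarm)
Selby: 3.6  (via Pirton)
Marden: 5.5  (via Selby)
Shortest route: Yarm–Pirton–Selby–Marden = 5.5 min.

5.5 min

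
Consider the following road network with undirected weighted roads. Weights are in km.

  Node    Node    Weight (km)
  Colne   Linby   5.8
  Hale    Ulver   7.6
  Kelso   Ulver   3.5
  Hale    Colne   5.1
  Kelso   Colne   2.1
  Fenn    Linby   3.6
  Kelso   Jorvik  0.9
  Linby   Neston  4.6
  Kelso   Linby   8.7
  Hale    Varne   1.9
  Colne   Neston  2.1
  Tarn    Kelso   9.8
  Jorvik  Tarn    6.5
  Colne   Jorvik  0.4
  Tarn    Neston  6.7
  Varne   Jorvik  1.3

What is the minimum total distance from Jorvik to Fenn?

9.8 km

Candidate routes:
Jorvik - Colne - Linby - Fenn: 0.4+5.8+3.6 = 9.8
Jorvik - Colne - Neston - Linby - Fenn: 0.4+2.1+4.6+3.6 = 10.7
Cheapest is Jorvik - Colne - Linby - Fenn at 9.8 km.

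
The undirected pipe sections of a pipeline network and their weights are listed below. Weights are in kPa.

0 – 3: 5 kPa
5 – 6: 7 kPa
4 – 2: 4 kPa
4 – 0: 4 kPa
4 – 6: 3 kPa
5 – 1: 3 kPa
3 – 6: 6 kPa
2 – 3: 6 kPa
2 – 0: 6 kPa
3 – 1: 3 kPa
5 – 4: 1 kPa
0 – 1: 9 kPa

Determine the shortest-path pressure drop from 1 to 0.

Compare a few routes:
1 - 3 - 0: 3+5 = 8
1 - 0: 9 = 9
The minimum is 8 kPa via 1 - 3 - 0.

8 kPa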